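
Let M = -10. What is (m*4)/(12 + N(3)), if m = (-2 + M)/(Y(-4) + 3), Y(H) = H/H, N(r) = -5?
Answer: -12/7 ≈ -1.7143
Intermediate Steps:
Y(H) = 1
m = -3 (m = (-2 - 10)/(1 + 3) = -12/4 = -12*1/4 = -3)
(m*4)/(12 + N(3)) = (-3*4)/(12 - 5) = -12/7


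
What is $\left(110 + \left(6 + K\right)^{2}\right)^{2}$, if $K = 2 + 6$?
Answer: $93636$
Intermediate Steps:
$K = 8$
$\left(110 + \left(6 + K\right)^{2}\right)^{2} = \left(110 + \left(6 + 8\right)^{2}\right)^{2} = \left(110 + 14^{2}\right)^{2} = \left(110 + 196\right)^{2} = 306^{2} = 93636$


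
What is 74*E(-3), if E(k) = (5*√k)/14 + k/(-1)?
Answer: 222 + 185*I*√3/7 ≈ 222.0 + 45.776*I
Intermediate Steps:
E(k) = -k + 5*√k/14 (E(k) = (5*√k)*(1/14) + k*(-1) = 5*√k/14 - k = -k + 5*√k/14)
74*E(-3) = 74*(-1*(-3) + 5*√(-3)/14) = 74*(3 + 5*(I*√3)/14) = 74*(3 + 5*I*√3/14) = 222 + 185*I*√3/7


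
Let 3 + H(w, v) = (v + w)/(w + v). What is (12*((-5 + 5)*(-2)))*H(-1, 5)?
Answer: 0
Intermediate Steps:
H(w, v) = -2 (H(w, v) = -3 + (v + w)/(w + v) = -3 + (v + w)/(v + w) = -3 + 1 = -2)
(12*((-5 + 5)*(-2)))*H(-1, 5) = (12*((-5 + 5)*(-2)))*(-2) = (12*(0*(-2)))*(-2) = (12*0)*(-2) = 0*(-2) = 0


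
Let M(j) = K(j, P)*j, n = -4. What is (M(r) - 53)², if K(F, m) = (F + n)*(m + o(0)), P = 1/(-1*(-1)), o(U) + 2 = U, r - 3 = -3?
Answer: 2809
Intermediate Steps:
r = 0 (r = 3 - 3 = 0)
o(U) = -2 + U
P = 1 (P = 1/1 = 1)
K(F, m) = (-4 + F)*(-2 + m) (K(F, m) = (F - 4)*(m + (-2 + 0)) = (-4 + F)*(m - 2) = (-4 + F)*(-2 + m))
M(j) = j*(4 - j) (M(j) = (8 - 4*1 - 2*j + j*1)*j = (8 - 4 - 2*j + j)*j = (4 - j)*j = j*(4 - j))
(M(r) - 53)² = (0*(4 - 1*0) - 53)² = (0*(4 + 0) - 53)² = (0*4 - 53)² = (0 - 53)² = (-53)² = 2809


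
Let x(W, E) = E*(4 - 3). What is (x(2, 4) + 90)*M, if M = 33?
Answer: 3102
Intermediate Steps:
x(W, E) = E (x(W, E) = E*1 = E)
(x(2, 4) + 90)*M = (4 + 90)*33 = 94*33 = 3102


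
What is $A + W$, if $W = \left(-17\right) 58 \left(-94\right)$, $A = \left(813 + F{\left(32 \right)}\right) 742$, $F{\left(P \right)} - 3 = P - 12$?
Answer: $712996$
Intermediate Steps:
$F{\left(P \right)} = -9 + P$ ($F{\left(P \right)} = 3 + \left(P - 12\right) = 3 + \left(-12 + P\right) = -9 + P$)
$A = 620312$ ($A = \left(813 + \left(-9 + 32\right)\right) 742 = \left(813 + 23\right) 742 = 836 \cdot 742 = 620312$)
$W = 92684$ ($W = \left(-986\right) \left(-94\right) = 92684$)
$A + W = 620312 + 92684 = 712996$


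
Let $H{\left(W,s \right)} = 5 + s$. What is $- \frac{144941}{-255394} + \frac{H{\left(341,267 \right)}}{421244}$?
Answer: $\frac{15281248443}{26895797534} \approx 0.56816$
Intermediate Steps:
$- \frac{144941}{-255394} + \frac{H{\left(341,267 \right)}}{421244} = - \frac{144941}{-255394} + \frac{5 + 267}{421244} = \left(-144941\right) \left(- \frac{1}{255394}\right) + 272 \cdot \frac{1}{421244} = \frac{144941}{255394} + \frac{68}{105311} = \frac{15281248443}{26895797534}$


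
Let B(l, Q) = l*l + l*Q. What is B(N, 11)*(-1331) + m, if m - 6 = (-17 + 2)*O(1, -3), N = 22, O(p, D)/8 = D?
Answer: -965940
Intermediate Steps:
O(p, D) = 8*D
B(l, Q) = l² + Q*l
m = 366 (m = 6 + (-17 + 2)*(8*(-3)) = 6 - 15*(-24) = 6 + 360 = 366)
B(N, 11)*(-1331) + m = (22*(11 + 22))*(-1331) + 366 = (22*33)*(-1331) + 366 = 726*(-1331) + 366 = -966306 + 366 = -965940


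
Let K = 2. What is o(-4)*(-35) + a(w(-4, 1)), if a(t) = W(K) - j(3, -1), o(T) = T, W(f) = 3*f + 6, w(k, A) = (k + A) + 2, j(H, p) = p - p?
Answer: 152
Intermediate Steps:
j(H, p) = 0
w(k, A) = 2 + A + k (w(k, A) = (A + k) + 2 = 2 + A + k)
W(f) = 6 + 3*f
a(t) = 12 (a(t) = (6 + 3*2) - 1*0 = (6 + 6) + 0 = 12 + 0 = 12)
o(-4)*(-35) + a(w(-4, 1)) = -4*(-35) + 12 = 140 + 12 = 152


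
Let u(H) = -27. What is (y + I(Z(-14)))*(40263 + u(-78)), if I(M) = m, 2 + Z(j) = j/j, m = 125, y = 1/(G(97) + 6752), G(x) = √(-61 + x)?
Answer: 16994700618/3379 ≈ 5.0295e+6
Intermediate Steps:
y = 1/6758 (y = 1/(√(-61 + 97) + 6752) = 1/(√36 + 6752) = 1/(6 + 6752) = 1/6758 ≈ 0.00014797)
Z(j) = -1 (Z(j) = -2 + j/j = -2 + 1 = -1)
I(M) = 125
(y + I(Z(-14)))*(40263 + u(-78)) = (1/6758 + 125)*(40263 - 27) = (844751/6758)*40236 = 16994700618/3379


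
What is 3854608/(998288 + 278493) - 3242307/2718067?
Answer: 576124257179/315488754757 ≈ 1.8261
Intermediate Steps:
3854608/(998288 + 278493) - 3242307/2718067 = 3854608/1276781 - 3242307*1/2718067 = 3854608*(1/1276781) - 3242307/2718067 = 3854608/1276781 - 3242307/2718067 = 576124257179/315488754757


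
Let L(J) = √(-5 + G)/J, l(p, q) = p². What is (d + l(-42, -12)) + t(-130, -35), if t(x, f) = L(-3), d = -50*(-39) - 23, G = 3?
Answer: 3691 - I*√2/3 ≈ 3691.0 - 0.4714*I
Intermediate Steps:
d = 1927 (d = 1950 - 23 = 1927)
L(J) = I*√2/J (L(J) = √(-5 + 3)/J = √(-2)/J = (I*√2)/J = I*√2/J)
t(x, f) = -I*√2/3 (t(x, f) = I*√2/(-3) = I*√2*(-⅓) = -I*√2/3)
(d + l(-42, -12)) + t(-130, -35) = (1927 + (-42)²) - I*√2/3 = (1927 + 1764) - I*√2/3 = 3691 - I*√2/3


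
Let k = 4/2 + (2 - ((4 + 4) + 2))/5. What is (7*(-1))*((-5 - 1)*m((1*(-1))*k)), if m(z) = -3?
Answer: -126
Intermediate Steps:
k = ⅖ (k = 4*(½) + (2 - (8 + 2))*(⅕) = 2 + (2 - 1*10)*(⅕) = 2 + (2 - 10)*(⅕) = 2 - 8*⅕ = 2 - 8/5 = ⅖ ≈ 0.40000)
(7*(-1))*((-5 - 1)*m((1*(-1))*k)) = (7*(-1))*((-5 - 1)*(-3)) = -(-42)*(-3) = -7*18 = -126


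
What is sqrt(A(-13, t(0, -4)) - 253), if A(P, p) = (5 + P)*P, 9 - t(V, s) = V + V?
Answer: I*sqrt(149) ≈ 12.207*I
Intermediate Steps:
t(V, s) = 9 - 2*V (t(V, s) = 9 - (V + V) = 9 - 2*V)
A(P, p) = P*(5 + P)
sqrt(A(-13, t(0, -4)) - 253) = sqrt(-13*(5 - 13) - 253) = sqrt(-13*(-8) - 253) = sqrt(104 - 253) = sqrt(-149) = I*sqrt(149)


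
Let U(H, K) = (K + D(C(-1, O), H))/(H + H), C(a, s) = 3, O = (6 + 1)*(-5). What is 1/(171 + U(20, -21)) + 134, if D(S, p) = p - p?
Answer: 913786/6819 ≈ 134.01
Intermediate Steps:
O = -35 (O = 7*(-5) = -35)
D(S, p) = 0
U(H, K) = K/(2*H) (U(H, K) = (K + 0)/(H + H) = K/((2*H)) = K*(1/(2*H)) = K/(2*H))
1/(171 + U(20, -21)) + 134 = 1/(171 + (½)*(-21)/20) + 134 = 1/(171 + (½)*(-21)*(1/20)) + 134 = 1/(171 - 21/40) + 134 = 1/(6819/40) + 134 = 40/6819 + 134 = 913786/6819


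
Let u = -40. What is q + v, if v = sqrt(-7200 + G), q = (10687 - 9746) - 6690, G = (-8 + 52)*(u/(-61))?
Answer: -5749 + 8*I*sqrt(416935)/61 ≈ -5749.0 + 84.683*I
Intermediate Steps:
G = 1760/61 (G = (-8 + 52)*(-40/(-61)) = 44*(-40*(-1/61)) = 44*(40/61) = 1760/61 ≈ 28.852)
q = -5749 (q = 941 - 6690 = -5749)
v = 8*I*sqrt(416935)/61 (v = sqrt(-7200 + 1760/61) = sqrt(-437440/61) = 8*I*sqrt(416935)/61 ≈ 84.683*I)
q + v = -5749 + 8*I*sqrt(416935)/61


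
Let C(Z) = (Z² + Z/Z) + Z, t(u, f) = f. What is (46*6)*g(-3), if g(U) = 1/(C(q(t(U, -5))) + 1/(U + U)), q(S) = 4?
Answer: 1656/125 ≈ 13.248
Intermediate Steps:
C(Z) = 1 + Z + Z² (C(Z) = (Z² + 1) + Z = (1 + Z²) + Z = 1 + Z + Z²)
g(U) = 1/(21 + 1/(2*U)) (g(U) = 1/((1 + 4 + 4²) + 1/(U + U)) = 1/((1 + 4 + 16) + 1/(2*U)) = 1/(21 + 1/(2*U)))
(46*6)*g(-3) = (46*6)*(2*(-3)/(1 + 42*(-3))) = 276*(2*(-3)/(1 - 126)) = 276*(2*(-3)/(-125)) = 276*(2*(-3)*(-1/125)) = 276*(6/125) = 1656/125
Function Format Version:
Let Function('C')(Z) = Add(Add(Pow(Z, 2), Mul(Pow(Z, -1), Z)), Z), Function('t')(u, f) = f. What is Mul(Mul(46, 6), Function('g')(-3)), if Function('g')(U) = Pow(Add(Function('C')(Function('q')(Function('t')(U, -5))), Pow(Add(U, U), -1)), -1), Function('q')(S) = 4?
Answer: Rational(1656, 125) ≈ 13.248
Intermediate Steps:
Function('C')(Z) = Add(1, Z, Pow(Z, 2)) (Function('C')(Z) = Add(Add(Pow(Z, 2), 1), Z) = Add(Add(1, Pow(Z, 2)), Z) = Add(1, Z, Pow(Z, 2)))
Function('g')(U) = Pow(Add(21, Mul(Rational(1, 2), Pow(U, -1))), -1) (Function('g')(U) = Pow(Add(Add(1, 4, Pow(4, 2)), Pow(Add(U, U), -1)), -1) = Pow(Add(Add(1, 4, 16), Pow(Mul(2, U), -1)), -1) = Pow(Add(21, Mul(Rational(1, 2), Pow(U, -1))), -1))
Mul(Mul(46, 6), Function('g')(-3)) = Mul(Mul(46, 6), Mul(2, -3, Pow(Add(1, Mul(42, -3)), -1))) = Mul(276, Mul(2, -3, Pow(Add(1, -126), -1))) = Mul(276, Mul(2, -3, Pow(-125, -1))) = Mul(276, Mul(2, -3, Rational(-1, 125))) = Mul(276, Rational(6, 125)) = Rational(1656, 125)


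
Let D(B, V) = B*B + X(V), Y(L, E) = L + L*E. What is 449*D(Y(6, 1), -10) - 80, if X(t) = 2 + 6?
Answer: 68168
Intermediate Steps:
Y(L, E) = L + E*L
X(t) = 8
D(B, V) = 8 + B² (D(B, V) = B*B + 8 = B² + 8 = 8 + B²)
449*D(Y(6, 1), -10) - 80 = 449*(8 + (6*(1 + 1))²) - 80 = 449*(8 + (6*2)²) - 80 = 449*(8 + 12²) - 80 = 449*(8 + 144) - 80 = 449*152 - 80 = 68248 - 80 = 68168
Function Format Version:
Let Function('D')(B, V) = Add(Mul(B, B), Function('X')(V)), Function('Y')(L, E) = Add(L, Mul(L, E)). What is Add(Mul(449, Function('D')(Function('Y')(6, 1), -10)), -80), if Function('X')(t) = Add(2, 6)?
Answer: 68168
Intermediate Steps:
Function('Y')(L, E) = Add(L, Mul(E, L))
Function('X')(t) = 8
Function('D')(B, V) = Add(8, Pow(B, 2)) (Function('D')(B, V) = Add(Mul(B, B), 8) = Add(Pow(B, 2), 8) = Add(8, Pow(B, 2)))
Add(Mul(449, Function('D')(Function('Y')(6, 1), -10)), -80) = Add(Mul(449, Add(8, Pow(Mul(6, Add(1, 1)), 2))), -80) = Add(Mul(449, Add(8, Pow(Mul(6, 2), 2))), -80) = Add(Mul(449, Add(8, Pow(12, 2))), -80) = Add(Mul(449, Add(8, 144)), -80) = Add(Mul(449, 152), -80) = Add(68248, -80) = 68168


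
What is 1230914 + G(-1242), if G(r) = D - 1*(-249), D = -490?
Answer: 1230673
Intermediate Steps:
G(r) = -241 (G(r) = -490 - 1*(-249) = -490 + 249 = -241)
1230914 + G(-1242) = 1230914 - 241 = 1230673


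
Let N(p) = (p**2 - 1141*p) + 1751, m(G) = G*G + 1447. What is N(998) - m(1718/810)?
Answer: -23359538131/164025 ≈ -1.4241e+5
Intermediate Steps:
m(G) = 1447 + G**2 (m(G) = G**2 + 1447 = 1447 + G**2)
N(p) = 1751 + p**2 - 1141*p
N(998) - m(1718/810) = (1751 + 998**2 - 1141*998) - (1447 + (1718/810)**2) = (1751 + 996004 - 1138718) - (1447 + (1718*(1/810))**2) = -140963 - (1447 + (859/405)**2) = -140963 - (1447 + 737881/164025) = -140963 - 1*238082056/164025 = -140963 - 238082056/164025 = -23359538131/164025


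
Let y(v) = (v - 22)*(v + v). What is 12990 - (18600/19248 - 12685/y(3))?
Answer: 294347000/22857 ≈ 12878.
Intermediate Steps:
y(v) = 2*v*(-22 + v) (y(v) = (-22 + v)*(2*v) = 2*v*(-22 + v))
12990 - (18600/19248 - 12685/y(3)) = 12990 - (18600/19248 - 12685*1/(6*(-22 + 3))) = 12990 - (18600*(1/19248) - 12685/(2*3*(-19))) = 12990 - (775/802 - 12685/(-114)) = 12990 - (775/802 - 12685*(-1/114)) = 12990 - (775/802 + 12685/114) = 12990 - 1*2565430/22857 = 12990 - 2565430/22857 = 294347000/22857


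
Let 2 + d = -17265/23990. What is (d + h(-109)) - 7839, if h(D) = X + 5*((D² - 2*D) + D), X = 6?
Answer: 250044317/4798 ≈ 52114.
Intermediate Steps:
d = -13049/4798 (d = -2 - 17265/23990 = -2 - 17265*1/23990 = -2 - 3453/4798 = -13049/4798 ≈ -2.7197)
h(D) = 6 - 5*D + 5*D² (h(D) = 6 + 5*((D² - 2*D) + D) = 6 + 5*(D² - D) = 6 + (-5*D + 5*D²) = 6 - 5*D + 5*D²)
(d + h(-109)) - 7839 = (-13049/4798 + (6 - 5*(-109) + 5*(-109)²)) - 7839 = (-13049/4798 + (6 + 545 + 5*11881)) - 7839 = (-13049/4798 + (6 + 545 + 59405)) - 7839 = (-13049/4798 + 59956) - 7839 = 287655839/4798 - 7839 = 250044317/4798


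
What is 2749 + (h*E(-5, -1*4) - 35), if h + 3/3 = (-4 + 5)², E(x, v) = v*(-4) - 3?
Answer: 2714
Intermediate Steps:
E(x, v) = -3 - 4*v (E(x, v) = -4*v - 3 = -3 - 4*v)
h = 0 (h = -1 + (-4 + 5)² = -1 + 1² = -1 + 1 = 0)
2749 + (h*E(-5, -1*4) - 35) = 2749 + (0*(-3 - (-4)*4) - 35) = 2749 + (0*(-3 - 4*(-4)) - 35) = 2749 + (0*(-3 + 16) - 35) = 2749 + (0*13 - 35) = 2749 + (0 - 35) = 2749 - 35 = 2714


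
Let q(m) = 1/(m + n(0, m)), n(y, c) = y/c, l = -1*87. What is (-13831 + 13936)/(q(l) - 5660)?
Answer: -9135/492421 ≈ -0.018551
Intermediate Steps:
l = -87
q(m) = 1/m (q(m) = 1/(m + 0/m) = 1/(m + 0) = 1/m)
(-13831 + 13936)/(q(l) - 5660) = (-13831 + 13936)/(1/(-87) - 5660) = 105/(-1/87 - 5660) = 105/(-492421/87) = 105*(-87/492421) = -9135/492421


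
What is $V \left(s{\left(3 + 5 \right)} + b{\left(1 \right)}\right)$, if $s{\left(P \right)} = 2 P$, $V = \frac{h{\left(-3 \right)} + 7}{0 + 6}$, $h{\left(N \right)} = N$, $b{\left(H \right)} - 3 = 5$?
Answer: $16$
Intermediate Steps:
$b{\left(H \right)} = 8$ ($b{\left(H \right)} = 3 + 5 = 8$)
$V = \frac{2}{3}$ ($V = \frac{-3 + 7}{0 + 6} = \frac{4}{6} = 4 \cdot \frac{1}{6} = \frac{2}{3} \approx 0.66667$)
$V \left(s{\left(3 + 5 \right)} + b{\left(1 \right)}\right) = \frac{2 \left(2 \left(3 + 5\right) + 8\right)}{3} = \frac{2 \left(2 \cdot 8 + 8\right)}{3} = \frac{2 \left(16 + 8\right)}{3} = \frac{2}{3} \cdot 24 = 16$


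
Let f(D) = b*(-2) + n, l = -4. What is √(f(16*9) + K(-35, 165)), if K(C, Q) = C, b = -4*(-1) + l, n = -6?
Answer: I*√41 ≈ 6.4031*I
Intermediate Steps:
b = 0 (b = -4*(-1) - 4 = 4 - 4 = 0)
f(D) = -6 (f(D) = 0*(-2) - 6 = 0 - 6 = -6)
√(f(16*9) + K(-35, 165)) = √(-6 - 35) = √(-41) = I*√41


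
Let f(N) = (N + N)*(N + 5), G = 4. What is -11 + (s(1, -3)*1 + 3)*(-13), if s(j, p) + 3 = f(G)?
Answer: -947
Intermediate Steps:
f(N) = 2*N*(5 + N) (f(N) = (2*N)*(5 + N) = 2*N*(5 + N))
s(j, p) = 69 (s(j, p) = -3 + 2*4*(5 + 4) = -3 + 2*4*9 = -3 + 72 = 69)
-11 + (s(1, -3)*1 + 3)*(-13) = -11 + (69*1 + 3)*(-13) = -11 + (69 + 3)*(-13) = -11 + 72*(-13) = -11 - 936 = -947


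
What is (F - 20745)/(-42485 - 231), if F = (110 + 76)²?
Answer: -13851/42716 ≈ -0.32426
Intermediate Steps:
F = 34596 (F = 186² = 34596)
(F - 20745)/(-42485 - 231) = (34596 - 20745)/(-42485 - 231) = 13851/(-42716) = 13851*(-1/42716) = -13851/42716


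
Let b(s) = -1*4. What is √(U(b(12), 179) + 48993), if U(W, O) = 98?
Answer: √49091 ≈ 221.56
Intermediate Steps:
b(s) = -4
√(U(b(12), 179) + 48993) = √(98 + 48993) = √49091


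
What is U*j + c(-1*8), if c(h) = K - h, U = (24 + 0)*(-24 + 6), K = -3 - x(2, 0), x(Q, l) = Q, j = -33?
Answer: 14259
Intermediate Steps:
K = -5 (K = -3 - 1*2 = -3 - 2 = -5)
U = -432 (U = 24*(-18) = -432)
c(h) = -5 - h
U*j + c(-1*8) = -432*(-33) + (-5 - (-1)*8) = 14256 + (-5 - 1*(-8)) = 14256 + (-5 + 8) = 14256 + 3 = 14259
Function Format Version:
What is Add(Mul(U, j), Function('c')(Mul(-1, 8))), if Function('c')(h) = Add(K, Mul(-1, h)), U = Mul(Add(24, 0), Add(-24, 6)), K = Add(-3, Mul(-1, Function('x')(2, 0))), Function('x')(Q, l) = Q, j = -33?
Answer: 14259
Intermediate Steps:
K = -5 (K = Add(-3, Mul(-1, 2)) = Add(-3, -2) = -5)
U = -432 (U = Mul(24, -18) = -432)
Function('c')(h) = Add(-5, Mul(-1, h))
Add(Mul(U, j), Function('c')(Mul(-1, 8))) = Add(Mul(-432, -33), Add(-5, Mul(-1, Mul(-1, 8)))) = Add(14256, Add(-5, Mul(-1, -8))) = Add(14256, Add(-5, 8)) = Add(14256, 3) = 14259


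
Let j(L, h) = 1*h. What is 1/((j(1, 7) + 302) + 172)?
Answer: 1/481 ≈ 0.0020790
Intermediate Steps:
j(L, h) = h
1/((j(1, 7) + 302) + 172) = 1/((7 + 302) + 172) = 1/(309 + 172) = 1/481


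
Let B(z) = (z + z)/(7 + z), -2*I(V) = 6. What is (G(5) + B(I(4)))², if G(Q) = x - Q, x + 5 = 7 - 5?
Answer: 361/4 ≈ 90.250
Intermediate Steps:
I(V) = -3 (I(V) = -½*6 = -3)
B(z) = 2*z/(7 + z) (B(z) = (2*z)/(7 + z) = 2*z/(7 + z))
x = -3 (x = -5 + (7 - 5) = -5 + 2 = -3)
G(Q) = -3 - Q
(G(5) + B(I(4)))² = ((-3 - 1*5) + 2*(-3)/(7 - 3))² = ((-3 - 5) + 2*(-3)/4)² = (-8 + 2*(-3)*(¼))² = (-8 - 3/2)² = (-19/2)² = 361/4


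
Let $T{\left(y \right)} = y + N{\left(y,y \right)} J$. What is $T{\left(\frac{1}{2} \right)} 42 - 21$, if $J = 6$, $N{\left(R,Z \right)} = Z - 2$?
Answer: $-378$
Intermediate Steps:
$N{\left(R,Z \right)} = -2 + Z$
$T{\left(y \right)} = -12 + 7 y$ ($T{\left(y \right)} = y + \left(-2 + y\right) 6 = y + \left(-12 + 6 y\right) = -12 + 7 y$)
$T{\left(\frac{1}{2} \right)} 42 - 21 = \left(-12 + \frac{7}{2}\right) 42 - 21 = \left(- \frac{17}{2}\right) 42 - 21 = -357 - 21 = -378$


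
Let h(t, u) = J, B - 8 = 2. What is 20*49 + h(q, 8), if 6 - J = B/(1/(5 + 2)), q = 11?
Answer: 916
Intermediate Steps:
B = 10 (B = 8 + 2 = 10)
J = -64 (J = 6 - 10/(1/(5 + 2)) = 6 - 10/(1/7) = 6 - 10/⅐ = 6 - 10*7 = 6 - 1*70 = 6 - 70 = -64)
h(t, u) = -64
20*49 + h(q, 8) = 20*49 - 64 = 980 - 64 = 916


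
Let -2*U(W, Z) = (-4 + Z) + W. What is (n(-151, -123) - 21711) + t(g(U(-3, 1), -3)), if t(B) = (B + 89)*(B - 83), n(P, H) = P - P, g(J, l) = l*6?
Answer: -28882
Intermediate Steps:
U(W, Z) = 2 - W/2 - Z/2 (U(W, Z) = -((-4 + Z) + W)/2 = -(-4 + W + Z)/2 = 2 - W/2 - Z/2)
g(J, l) = 6*l
n(P, H) = 0
t(B) = (-83 + B)*(89 + B) (t(B) = (89 + B)*(-83 + B) = (-83 + B)*(89 + B))
(n(-151, -123) - 21711) + t(g(U(-3, 1), -3)) = (0 - 21711) + (-7387 + (6*(-3))² + 6*(6*(-3))) = -21711 + (-7387 + (-18)² + 6*(-18)) = -21711 + (-7387 + 324 - 108) = -21711 - 7171 = -28882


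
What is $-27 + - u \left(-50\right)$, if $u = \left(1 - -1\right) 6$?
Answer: $573$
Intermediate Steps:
$u = 12$ ($u = \left(1 + 1\right) 6 = 2 \cdot 6 = 12$)
$-27 + - u \left(-50\right) = -27 + \left(-1\right) 12 \left(-50\right) = -27 - -600 = -27 + 600 = 573$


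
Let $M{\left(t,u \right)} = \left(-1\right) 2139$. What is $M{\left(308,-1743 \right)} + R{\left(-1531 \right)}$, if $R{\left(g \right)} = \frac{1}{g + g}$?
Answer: $- \frac{6549619}{3062} \approx -2139.0$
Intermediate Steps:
$M{\left(t,u \right)} = -2139$
$R{\left(g \right)} = \frac{1}{2 g}$
$M{\left(308,-1743 \right)} + R{\left(-1531 \right)} = -2139 + \frac{1}{2 \left(-1531\right)} = -2139 + \frac{1}{2} \left(- \frac{1}{1531}\right) = -2139 - \frac{1}{3062} = - \frac{6549619}{3062}$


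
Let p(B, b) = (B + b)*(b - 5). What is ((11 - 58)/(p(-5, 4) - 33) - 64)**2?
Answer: 4004001/1024 ≈ 3910.2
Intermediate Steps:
p(B, b) = (-5 + b)*(B + b) (p(B, b) = (B + b)*(-5 + b) = (-5 + b)*(B + b))
((11 - 58)/(p(-5, 4) - 33) - 64)**2 = ((11 - 58)/((4**2 - 5*(-5) - 5*4 - 5*4) - 33) - 64)**2 = (-47/((16 + 25 - 20 - 20) - 33) - 64)**2 = (-47/(1 - 33) - 64)**2 = (-47/(-32) - 64)**2 = (-47*(-1/32) - 64)**2 = (47/32 - 64)**2 = (-2001/32)**2 = 4004001/1024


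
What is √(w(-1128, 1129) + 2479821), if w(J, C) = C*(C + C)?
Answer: √5029103 ≈ 2242.6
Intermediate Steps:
w(J, C) = 2*C² (w(J, C) = C*(2*C) = 2*C²)
√(w(-1128, 1129) + 2479821) = √(2*1129² + 2479821) = √(2*1274641 + 2479821) = √(2549282 + 2479821) = √5029103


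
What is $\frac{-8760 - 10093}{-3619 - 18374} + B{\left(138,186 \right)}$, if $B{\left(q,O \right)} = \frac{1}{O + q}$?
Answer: $\frac{2043455}{2375244} \approx 0.86031$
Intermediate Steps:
$\frac{-8760 - 10093}{-3619 - 18374} + B{\left(138,186 \right)} = \frac{-8760 - 10093}{-3619 - 18374} + \frac{1}{186 + 138} = - \frac{18853}{-21993} + \frac{1}{324} = \left(-18853\right) \left(- \frac{1}{21993}\right) + \frac{1}{324} = \frac{18853}{21993} + \frac{1}{324} = \frac{2043455}{2375244}$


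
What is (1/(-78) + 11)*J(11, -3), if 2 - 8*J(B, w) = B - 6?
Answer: -857/208 ≈ -4.1202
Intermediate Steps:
J(B, w) = 1 - B/8 (J(B, w) = ¼ - (B - 6)/8 = ¼ - (-6 + B)/8 = ¼ + (¾ - B/8) = 1 - B/8)
(1/(-78) + 11)*J(11, -3) = (1/(-78) + 11)*(1 - ⅛*11) = (-1/78 + 11)*(1 - 11/8) = (857/78)*(-3/8) = -857/208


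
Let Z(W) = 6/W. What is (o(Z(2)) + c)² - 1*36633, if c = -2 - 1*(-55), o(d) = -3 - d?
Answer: -34424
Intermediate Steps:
c = 53 (c = -2 + 55 = 53)
(o(Z(2)) + c)² - 1*36633 = ((-3 - 6/2) + 53)² - 1*36633 = ((-3 - 6/2) + 53)² - 36633 = ((-3 - 1*3) + 53)² - 36633 = ((-3 - 3) + 53)² - 36633 = (-6 + 53)² - 36633 = 47² - 36633 = 2209 - 36633 = -34424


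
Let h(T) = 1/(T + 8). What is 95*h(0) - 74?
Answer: -497/8 ≈ -62.125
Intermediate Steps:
h(T) = 1/(8 + T)
95*h(0) - 74 = 95/(8 + 0) - 74 = 95/8 - 74 = -497/8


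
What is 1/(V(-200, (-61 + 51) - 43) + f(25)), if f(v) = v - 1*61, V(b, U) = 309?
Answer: 1/273 ≈ 0.0036630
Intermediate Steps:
f(v) = -61 + v (f(v) = v - 61 = -61 + v)
1/(V(-200, (-61 + 51) - 43) + f(25)) = 1/(309 + (-61 + 25)) = 1/(309 - 36) = 1/273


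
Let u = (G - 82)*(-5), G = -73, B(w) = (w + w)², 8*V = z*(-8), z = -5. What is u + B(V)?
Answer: 875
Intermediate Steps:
V = 5 (V = (-5*(-8))/8 = (⅛)*40 = 5)
B(w) = 4*w² (B(w) = (2*w)² = 4*w²)
u = 775 (u = (-73 - 82)*(-5) = -155*(-5) = 775)
u + B(V) = 775 + 4*5² = 775 + 4*25 = 775 + 100 = 875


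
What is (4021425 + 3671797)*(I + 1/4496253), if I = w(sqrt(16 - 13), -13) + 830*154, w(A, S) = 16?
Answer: 4421933209355405998/4496253 ≈ 9.8347e+11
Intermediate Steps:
I = 127836 (I = 16 + 830*154 = 16 + 127820 = 127836)
(4021425 + 3671797)*(I + 1/4496253) = (4021425 + 3671797)*(127836 + 1/4496253) = 7693222*(127836 + 1/4496253) = 7693222*(574782998509/4496253) = 4421933209355405998/4496253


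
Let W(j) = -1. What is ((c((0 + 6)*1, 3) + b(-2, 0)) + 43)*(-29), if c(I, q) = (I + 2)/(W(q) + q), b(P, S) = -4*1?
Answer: -1247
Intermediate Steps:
b(P, S) = -4
c(I, q) = (2 + I)/(-1 + q) (c(I, q) = (I + 2)/(-1 + q) = (2 + I)/(-1 + q))
((c((0 + 6)*1, 3) + b(-2, 0)) + 43)*(-29) = (((2 + (0 + 6)*1)/(-1 + 3) - 4) + 43)*(-29) = (((2 + 6*1)/2 - 4) + 43)*(-29) = (((2 + 6)/2 - 4) + 43)*(-29) = (((1/2)*8 - 4) + 43)*(-29) = ((4 - 4) + 43)*(-29) = (0 + 43)*(-29) = 43*(-29) = -1247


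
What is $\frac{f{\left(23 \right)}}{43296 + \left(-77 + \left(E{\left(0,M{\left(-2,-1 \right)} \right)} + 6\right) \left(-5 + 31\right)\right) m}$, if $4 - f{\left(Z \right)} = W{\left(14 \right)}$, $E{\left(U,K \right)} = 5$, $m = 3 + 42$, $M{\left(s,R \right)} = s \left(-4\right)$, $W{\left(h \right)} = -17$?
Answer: $\frac{7}{17567} \approx 0.00039847$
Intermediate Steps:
$M{\left(s,R \right)} = - 4 s$
$m = 45$
$f{\left(Z \right)} = 21$ ($f{\left(Z \right)} = 4 - -17 = 4 + 17 = 21$)
$\frac{f{\left(23 \right)}}{43296 + \left(-77 + \left(E{\left(0,M{\left(-2,-1 \right)} \right)} + 6\right) \left(-5 + 31\right)\right) m} = \frac{21}{43296 + \left(-77 + \left(5 + 6\right) \left(-5 + 31\right)\right) 45} = \frac{21}{43296 + \left(-77 + 11 \cdot 26\right) 45} = \frac{21}{43296 + \left(-77 + 286\right) 45} = \frac{21}{43296 + 209 \cdot 45} = \frac{21}{43296 + 9405} = \frac{21}{52701} = 21 \cdot \frac{1}{52701} = \frac{7}{17567}$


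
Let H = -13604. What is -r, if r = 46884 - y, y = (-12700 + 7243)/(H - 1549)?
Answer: -236809265/5051 ≈ -46884.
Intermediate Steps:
y = 1819/5051 (y = (-12700 + 7243)/(-13604 - 1549) = -5457/(-15153) = -5457*(-1/15153) = 1819/5051 ≈ 0.36013)
r = 236809265/5051 (r = 46884 - 1*1819/5051 = 46884 - 1819/5051 = 236809265/5051 ≈ 46884.)
-r = -1*236809265/5051 = -236809265/5051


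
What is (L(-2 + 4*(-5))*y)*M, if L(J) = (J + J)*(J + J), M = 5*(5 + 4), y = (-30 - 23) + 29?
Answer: -2090880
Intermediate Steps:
y = -24 (y = -53 + 29 = -24)
M = 45 (M = 5*9 = 45)
L(J) = 4*J² (L(J) = (2*J)*(2*J) = 4*J²)
(L(-2 + 4*(-5))*y)*M = ((4*(-2 + 4*(-5))²)*(-24))*45 = ((4*(-2 - 20)²)*(-24))*45 = ((4*(-22)²)*(-24))*45 = ((4*484)*(-24))*45 = (1936*(-24))*45 = -46464*45 = -2090880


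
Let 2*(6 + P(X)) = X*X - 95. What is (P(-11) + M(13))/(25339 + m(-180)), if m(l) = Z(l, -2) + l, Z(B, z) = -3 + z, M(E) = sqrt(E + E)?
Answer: 7/25154 + sqrt(26)/25154 ≈ 0.00048100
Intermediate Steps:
M(E) = sqrt(2)*sqrt(E) (M(E) = sqrt(2*E) = sqrt(2)*sqrt(E))
P(X) = -107/2 + X**2/2 (P(X) = -6 + (X*X - 95)/2 = -6 + (X**2 - 95)/2 = -6 + (-95 + X**2)/2 = -6 + (-95/2 + X**2/2) = -107/2 + X**2/2)
m(l) = -5 + l (m(l) = (-3 - 2) + l = -5 + l)
(P(-11) + M(13))/(25339 + m(-180)) = ((-107/2 + (1/2)*(-11)**2) + sqrt(2)*sqrt(13))/(25339 + (-5 - 180)) = ((-107/2 + (1/2)*121) + sqrt(26))/(25339 - 185) = ((-107/2 + 121/2) + sqrt(26))/25154 = (7 + sqrt(26))*(1/25154) = 7/25154 + sqrt(26)/25154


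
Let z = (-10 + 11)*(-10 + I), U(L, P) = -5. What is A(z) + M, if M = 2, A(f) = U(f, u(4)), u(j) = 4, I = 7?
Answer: -3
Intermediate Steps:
z = -3 (z = (-10 + 11)*(-10 + 7) = 1*(-3) = -3)
A(f) = -5
A(z) + M = -5 + 2 = -3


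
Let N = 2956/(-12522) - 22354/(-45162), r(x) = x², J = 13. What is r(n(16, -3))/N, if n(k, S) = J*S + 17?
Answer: 22809248748/12201493 ≈ 1869.4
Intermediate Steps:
n(k, S) = 17 + 13*S (n(k, S) = 13*S + 17 = 17 + 13*S)
N = 12201493/47126547 (N = 2956*(-1/12522) - 22354*(-1/45162) = -1478/6261 + 11177/22581 = 12201493/47126547 ≈ 0.25891)
r(n(16, -3))/N = (17 + 13*(-3))²/(12201493/47126547) = (17 - 39)²*(47126547/12201493) = (-22)²*(47126547/12201493) = 484*(47126547/12201493) = 22809248748/12201493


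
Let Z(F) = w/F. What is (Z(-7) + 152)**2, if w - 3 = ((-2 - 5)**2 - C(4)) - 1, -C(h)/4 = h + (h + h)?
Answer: 931225/49 ≈ 19005.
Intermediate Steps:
C(h) = -12*h (C(h) = -4*(h + (h + h)) = -4*(h + 2*h) = -12*h)
w = 99 (w = 3 + (((-2 - 5)**2 - (-12)*4) - 1) = 3 + (((-7)**2 - 1*(-48)) - 1) = 3 + ((49 + 48) - 1) = 3 + (97 - 1) = 3 + 96 = 99)
Z(F) = 99/F
(Z(-7) + 152)**2 = (99/(-7) + 152)**2 = (99*(-1/7) + 152)**2 = (-99/7 + 152)**2 = (965/7)**2 = 931225/49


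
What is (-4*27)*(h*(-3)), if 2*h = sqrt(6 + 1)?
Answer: 162*sqrt(7) ≈ 428.61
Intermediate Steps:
h = sqrt(7)/2 (h = sqrt(6 + 1)/2 = sqrt(7)/2 ≈ 1.3229)
(-4*27)*(h*(-3)) = (-4*27)*((sqrt(7)/2)*(-3)) = -(-162)*sqrt(7) = 162*sqrt(7)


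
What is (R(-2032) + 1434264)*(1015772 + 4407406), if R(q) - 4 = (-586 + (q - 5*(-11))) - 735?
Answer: 7760405022660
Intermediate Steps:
R(q) = -1262 + q (R(q) = 4 + ((-586 + (q - 5*(-11))) - 735) = 4 + ((-586 + (q + 55)) - 735) = 4 + ((-586 + (55 + q)) - 735) = 4 + ((-531 + q) - 735) = 4 + (-1266 + q) = -1262 + q)
(R(-2032) + 1434264)*(1015772 + 4407406) = ((-1262 - 2032) + 1434264)*(1015772 + 4407406) = (-3294 + 1434264)*5423178 = 1430970*5423178 = 7760405022660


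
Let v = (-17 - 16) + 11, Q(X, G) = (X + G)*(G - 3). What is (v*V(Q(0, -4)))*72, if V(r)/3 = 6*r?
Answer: -798336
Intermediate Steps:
Q(X, G) = (-3 + G)*(G + X) (Q(X, G) = (G + X)*(-3 + G) = (-3 + G)*(G + X))
v = -22 (v = -33 + 11 = -22)
V(r) = 18*r (V(r) = 3*(6*r) = 18*r)
(v*V(Q(0, -4)))*72 = -396*((-4)² - 3*(-4) - 3*0 - 4*0)*72 = -396*(16 + 12 + 0 + 0)*72 = -396*28*72 = -22*504*72 = -11088*72 = -798336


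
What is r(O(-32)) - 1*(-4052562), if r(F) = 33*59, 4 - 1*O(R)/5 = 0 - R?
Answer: 4054509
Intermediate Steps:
O(R) = 20 + 5*R (O(R) = 20 - 5*(0 - R) = 20 - (-5)*R = 20 + 5*R)
r(F) = 1947
r(O(-32)) - 1*(-4052562) = 1947 - 1*(-4052562) = 1947 + 4052562 = 4054509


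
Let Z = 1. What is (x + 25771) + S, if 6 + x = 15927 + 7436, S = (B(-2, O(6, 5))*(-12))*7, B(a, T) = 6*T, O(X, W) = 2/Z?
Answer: 48120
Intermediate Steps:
O(X, W) = 2 (O(X, W) = 2/1 = 2*1 = 2)
S = -1008 (S = ((6*2)*(-12))*7 = (12*(-12))*7 = -144*7 = -1008)
x = 23357 (x = -6 + (15927 + 7436) = -6 + 23363 = 23357)
(x + 25771) + S = (23357 + 25771) - 1008 = 49128 - 1008 = 48120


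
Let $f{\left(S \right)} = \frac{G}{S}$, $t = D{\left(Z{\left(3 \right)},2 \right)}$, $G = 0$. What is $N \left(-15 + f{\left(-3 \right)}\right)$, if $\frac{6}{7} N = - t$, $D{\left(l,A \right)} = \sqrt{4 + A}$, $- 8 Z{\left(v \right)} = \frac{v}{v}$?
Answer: $\frac{35 \sqrt{6}}{2} \approx 42.866$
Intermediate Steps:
$Z{\left(v \right)} = - \frac{1}{8}$ ($Z{\left(v \right)} = - \frac{v \frac{1}{v}}{8} = \left(- \frac{1}{8}\right) 1 = - \frac{1}{8}$)
$t = \sqrt{6}$ ($t = \sqrt{4 + 2} = \sqrt{6} \approx 2.4495$)
$N = - \frac{7 \sqrt{6}}{6}$ ($N = \frac{7 \left(- \sqrt{6}\right)}{6} = - \frac{7 \sqrt{6}}{6} \approx -2.8577$)
$f{\left(S \right)} = 0$ ($f{\left(S \right)} = \frac{0}{S} = 0$)
$N \left(-15 + f{\left(-3 \right)}\right) = - \frac{7 \sqrt{6}}{6} \left(-15 + 0\right) = - \frac{7 \sqrt{6}}{6} \left(-15\right) = \frac{35 \sqrt{6}}{2}$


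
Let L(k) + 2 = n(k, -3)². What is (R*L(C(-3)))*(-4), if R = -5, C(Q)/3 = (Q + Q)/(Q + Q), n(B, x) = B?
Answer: 140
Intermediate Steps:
C(Q) = 3 (C(Q) = 3*((Q + Q)/(Q + Q)) = 3*((2*Q)/((2*Q))) = 3*((2*Q)*(1/(2*Q))) = 3*1 = 3)
L(k) = -2 + k²
(R*L(C(-3)))*(-4) = -5*(-2 + 3²)*(-4) = -5*(-2 + 9)*(-4) = -5*7*(-4) = -35*(-4) = 140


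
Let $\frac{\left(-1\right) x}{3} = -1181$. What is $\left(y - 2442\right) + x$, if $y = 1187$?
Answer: $2288$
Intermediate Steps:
$x = 3543$ ($x = \left(-3\right) \left(-1181\right) = 3543$)
$\left(y - 2442\right) + x = \left(1187 - 2442\right) + 3543 = -1255 + 3543 = 2288$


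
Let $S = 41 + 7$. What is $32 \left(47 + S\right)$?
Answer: $3040$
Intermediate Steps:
$S = 48$
$32 \left(47 + S\right) = 32 \left(47 + 48\right) = 32 \cdot 95 = 3040$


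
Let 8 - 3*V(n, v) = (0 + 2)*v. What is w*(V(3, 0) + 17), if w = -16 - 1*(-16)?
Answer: 0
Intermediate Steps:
w = 0 (w = -16 + 16 = 0)
V(n, v) = 8/3 - 2*v/3 (V(n, v) = 8/3 - (0 + 2)*v/3 = 8/3 - 2*v/3)
w*(V(3, 0) + 17) = 0*((8/3 - ⅔*0) + 17) = 0*((8/3 + 0) + 17) = 0*(8/3 + 17) = 0*(59/3) = 0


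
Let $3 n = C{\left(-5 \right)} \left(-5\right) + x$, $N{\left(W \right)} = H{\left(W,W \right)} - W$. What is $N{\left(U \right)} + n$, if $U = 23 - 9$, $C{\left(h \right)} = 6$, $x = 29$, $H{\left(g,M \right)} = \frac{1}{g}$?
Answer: $- \frac{599}{42} \approx -14.262$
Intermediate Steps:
$U = 14$
$N{\left(W \right)} = \frac{1}{W} - W$
$n = - \frac{1}{3}$ ($n = \frac{6 \left(-5\right) + 29}{3} = \frac{-30 + 29}{3} = \frac{1}{3} \left(-1\right) = - \frac{1}{3} \approx -0.33333$)
$N{\left(U \right)} + n = \left(\frac{1}{14} - 14\right) - \frac{1}{3} = - \frac{195}{14} - \frac{1}{3} = - \frac{599}{42}$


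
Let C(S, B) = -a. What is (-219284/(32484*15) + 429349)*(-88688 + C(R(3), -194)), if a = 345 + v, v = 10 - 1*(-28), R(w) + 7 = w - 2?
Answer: -4658510709292594/121815 ≈ -3.8242e+10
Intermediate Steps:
R(w) = -9 + w (R(w) = -7 + (w - 2) = -7 + (-2 + w) = -9 + w)
v = 38 (v = 10 + 28 = 38)
a = 383 (a = 345 + 38 = 383)
C(S, B) = -383 (C(S, B) = -1*383 = -383)
(-219284/(32484*15) + 429349)*(-88688 + C(R(3), -194)) = (-219284/(32484*15) + 429349)*(-88688 - 383) = (-219284/487260 + 429349)*(-89071) = (-219284*1/487260 + 429349)*(-89071) = (-54821/121815 + 429349)*(-89071) = (52301093614/121815)*(-89071) = -4658510709292594/121815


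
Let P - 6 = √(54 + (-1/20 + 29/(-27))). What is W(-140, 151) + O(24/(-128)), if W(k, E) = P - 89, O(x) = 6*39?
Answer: 151 + √428295/90 ≈ 158.27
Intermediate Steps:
P = 6 + √428295/90 (P = 6 + √(54 + (-1/20 + 29/(-27))) = 6 + √(54 + (-1*1/20 + 29*(-1/27))) = 6 + √(54 + (-1/20 - 29/27)) = 6 + √(54 - 607/540) = 6 + √(28553/540) = 6 + √428295/90 ≈ 13.272)
O(x) = 234
W(k, E) = -83 + √428295/90 (W(k, E) = (6 + √428295/90) - 89 = -83 + √428295/90)
W(-140, 151) + O(24/(-128)) = (-83 + √428295/90) + 234 = 151 + √428295/90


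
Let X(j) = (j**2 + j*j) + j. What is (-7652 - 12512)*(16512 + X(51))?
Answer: -438869460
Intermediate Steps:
X(j) = j + 2*j**2 (X(j) = (j**2 + j**2) + j = 2*j**2 + j = j + 2*j**2)
(-7652 - 12512)*(16512 + X(51)) = (-7652 - 12512)*(16512 + 51*(1 + 2*51)) = -20164*(16512 + 51*(1 + 102)) = -20164*(16512 + 51*103) = -20164*(16512 + 5253) = -20164*21765 = -438869460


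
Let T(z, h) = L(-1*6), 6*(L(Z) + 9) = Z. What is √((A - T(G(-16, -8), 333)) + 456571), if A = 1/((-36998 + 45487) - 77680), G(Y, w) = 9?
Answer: √2185833359460270/69191 ≈ 675.71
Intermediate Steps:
L(Z) = -9 + Z/6
T(z, h) = -10 (T(z, h) = -9 + (-1*6)/6 = -9 + (⅙)*(-6) = -9 - 1 = -10)
A = -1/69191 (A = 1/(8489 - 77680) = 1/(-69191) = -1/69191 ≈ -1.4453e-5)
√((A - T(G(-16, -8), 333)) + 456571) = √((-1/69191 - 1*(-10)) + 456571) = √((-1/69191 + 10) + 456571) = √(691909/69191 + 456571) = √(31591295970/69191) = √2185833359460270/69191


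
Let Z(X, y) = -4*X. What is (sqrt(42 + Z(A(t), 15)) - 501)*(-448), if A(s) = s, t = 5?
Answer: 224448 - 448*sqrt(22) ≈ 2.2235e+5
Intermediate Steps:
(sqrt(42 + Z(A(t), 15)) - 501)*(-448) = (sqrt(42 - 4*5) - 501)*(-448) = (sqrt(42 - 20) - 501)*(-448) = (sqrt(22) - 501)*(-448) = (-501 + sqrt(22))*(-448) = 224448 - 448*sqrt(22)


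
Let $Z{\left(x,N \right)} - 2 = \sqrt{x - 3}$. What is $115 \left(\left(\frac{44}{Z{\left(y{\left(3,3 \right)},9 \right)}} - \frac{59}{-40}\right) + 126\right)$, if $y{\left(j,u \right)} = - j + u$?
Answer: $\frac{901899}{56} - \frac{5060 i \sqrt{3}}{7} \approx 16105.0 - 1252.0 i$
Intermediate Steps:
$y{\left(j,u \right)} = u - j$
$Z{\left(x,N \right)} = 2 + \sqrt{-3 + x}$ ($Z{\left(x,N \right)} = 2 + \sqrt{x - 3} = 2 + \sqrt{-3 + x}$)
$115 \left(\left(\frac{44}{Z{\left(y{\left(3,3 \right)},9 \right)}} - \frac{59}{-40}\right) + 126\right) = 115 \left(\left(\frac{44}{2 + \sqrt{-3 + \left(3 - 3\right)}} - \frac{59}{-40}\right) + 126\right) = 115 \left(\left(\frac{44}{2 + \sqrt{-3 + \left(3 - 3\right)}} - - \frac{59}{40}\right) + 126\right) = 115 \left(\left(\frac{44}{2 + \sqrt{-3 + 0}} + \frac{59}{40}\right) + 126\right) = 115 \left(\left(\frac{44}{2 + \sqrt{-3}} + \frac{59}{40}\right) + 126\right) = 115 \left(\left(\frac{44}{2 + i \sqrt{3}} + \frac{59}{40}\right) + 126\right) = 115 \left(\left(\frac{59}{40} + \frac{44}{2 + i \sqrt{3}}\right) + 126\right) = 115 \left(\frac{5099}{40} + \frac{44}{2 + i \sqrt{3}}\right) = \frac{117277}{8} + \frac{5060}{2 + i \sqrt{3}}$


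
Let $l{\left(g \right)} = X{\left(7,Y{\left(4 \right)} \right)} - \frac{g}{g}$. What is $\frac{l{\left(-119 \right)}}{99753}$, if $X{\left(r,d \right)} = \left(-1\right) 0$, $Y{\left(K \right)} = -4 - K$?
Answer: $- \frac{1}{99753} \approx -1.0025 \cdot 10^{-5}$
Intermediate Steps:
$X{\left(r,d \right)} = 0$
$l{\left(g \right)} = -1$ ($l{\left(g \right)} = 0 - \frac{g}{g} = 0 - 1 = -1$)
$\frac{l{\left(-119 \right)}}{99753} = - \frac{1}{99753}$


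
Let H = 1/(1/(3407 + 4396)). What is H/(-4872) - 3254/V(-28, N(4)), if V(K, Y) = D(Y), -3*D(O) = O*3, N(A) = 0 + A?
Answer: 1318523/1624 ≈ 811.90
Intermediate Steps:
N(A) = A
D(O) = -O (D(O) = -O*3/3 = -O)
V(K, Y) = -Y
H = 7803 (H = 1/(1/7803) = 7803)
H/(-4872) - 3254/V(-28, N(4)) = 7803/(-4872) - 3254/((-1*4)) = 7803*(-1/4872) - 3254/(-4) = -2601/1624 - 3254*(-¼) = -2601/1624 + 1627/2 = 1318523/1624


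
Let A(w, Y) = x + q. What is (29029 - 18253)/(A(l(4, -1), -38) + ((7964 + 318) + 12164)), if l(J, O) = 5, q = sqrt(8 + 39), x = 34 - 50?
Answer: 220153680/417384853 - 10776*sqrt(47)/417384853 ≈ 0.52728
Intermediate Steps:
x = -16
q = sqrt(47) ≈ 6.8557
A(w, Y) = -16 + sqrt(47)
(29029 - 18253)/(A(l(4, -1), -38) + ((7964 + 318) + 12164)) = (29029 - 18253)/((-16 + sqrt(47)) + ((7964 + 318) + 12164)) = 10776/((-16 + sqrt(47)) + (8282 + 12164)) = 10776/((-16 + sqrt(47)) + 20446) = 10776/(20430 + sqrt(47))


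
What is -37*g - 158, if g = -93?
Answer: 3283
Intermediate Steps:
-37*g - 158 = -37*(-93) - 158 = 3441 - 158 = 3283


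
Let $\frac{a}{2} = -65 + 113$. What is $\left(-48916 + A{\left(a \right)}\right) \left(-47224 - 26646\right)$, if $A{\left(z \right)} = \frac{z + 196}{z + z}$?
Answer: $\frac{86719501825}{24} \approx 3.6133 \cdot 10^{9}$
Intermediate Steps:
$a = 96$ ($a = 2 \left(-65 + 113\right) = 2 \cdot 48 = 96$)
$A{\left(z \right)} = \frac{196 + z}{2 z}$
$\left(-48916 + A{\left(a \right)}\right) \left(-47224 - 26646\right) = \left(-48916 + \frac{196 + 96}{2 \cdot 96}\right) \left(-47224 - 26646\right) = \left(-48916 + \frac{1}{2} \cdot \frac{1}{96} \cdot 292\right) \left(-73870\right) = \left(-48916 + \frac{73}{48}\right) \left(-73870\right) = \left(- \frac{2347895}{48}\right) \left(-73870\right) = \frac{86719501825}{24}$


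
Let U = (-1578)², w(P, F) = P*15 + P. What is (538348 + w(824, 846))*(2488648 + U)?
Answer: 2745930017424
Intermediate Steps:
w(P, F) = 16*P (w(P, F) = 15*P + P = 16*P)
U = 2490084
(538348 + w(824, 846))*(2488648 + U) = (538348 + 16*824)*(2488648 + 2490084) = (538348 + 13184)*4978732 = 551532*4978732 = 2745930017424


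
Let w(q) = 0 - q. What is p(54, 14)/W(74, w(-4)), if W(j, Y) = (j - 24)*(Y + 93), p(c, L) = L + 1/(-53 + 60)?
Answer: 99/33950 ≈ 0.0029161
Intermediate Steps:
w(q) = -q
p(c, L) = ⅐ + L (p(c, L) = L + 1/7 = L + ⅐ = ⅐ + L)
W(j, Y) = (-24 + j)*(93 + Y)
p(54, 14)/W(74, w(-4)) = (⅐ + 14)/(-2232 - (-24)*(-4) + 93*74 - 1*(-4)*74) = 99/(7*(-2232 - 24*4 + 6882 + 4*74)) = 99/(7*(-2232 - 96 + 6882 + 296)) = (99/7)/4850 = (99/7)*(1/4850) = 99/33950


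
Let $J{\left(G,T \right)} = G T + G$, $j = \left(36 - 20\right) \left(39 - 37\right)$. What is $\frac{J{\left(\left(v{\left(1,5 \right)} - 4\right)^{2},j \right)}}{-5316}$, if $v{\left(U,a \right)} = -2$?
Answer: $- \frac{99}{443} \approx -0.22348$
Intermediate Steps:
$j = 32$ ($j = 16 \cdot 2 = 32$)
$J{\left(G,T \right)} = G + G T$
$\frac{J{\left(\left(v{\left(1,5 \right)} - 4\right)^{2},j \right)}}{-5316} = \frac{\left(-2 - 4\right)^{2} \left(1 + 32\right)}{-5316} = \left(-6\right)^{2} \cdot 33 \left(- \frac{1}{5316}\right) = 36 \cdot 33 \left(- \frac{1}{5316}\right) = 1188 \left(- \frac{1}{5316}\right) = - \frac{99}{443}$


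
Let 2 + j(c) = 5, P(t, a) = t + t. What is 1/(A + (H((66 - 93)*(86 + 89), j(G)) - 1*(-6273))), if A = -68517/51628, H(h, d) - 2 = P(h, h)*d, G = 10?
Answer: -51628/1139756617 ≈ -4.5297e-5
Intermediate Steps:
P(t, a) = 2*t
j(c) = 3 (j(c) = -2 + 5 = 3)
H(h, d) = 2 + 2*d*h (H(h, d) = 2 + (2*h)*d = 2 + 2*d*h)
A = -68517/51628 (A = -68517*1/51628 = -68517/51628 ≈ -1.3271)
1/(A + (H((66 - 93)*(86 + 89), j(G)) - 1*(-6273))) = 1/(-68517/51628 + ((2 + 2*3*((66 - 93)*(86 + 89))) - 1*(-6273))) = 1/(-68517/51628 + ((2 + 2*3*(-27*175)) + 6273)) = 1/(-68517/51628 + ((2 + 2*3*(-4725)) + 6273)) = 1/(-68517/51628 + ((2 - 28350) + 6273)) = 1/(-68517/51628 + (-28348 + 6273)) = 1/(-68517/51628 - 22075) = 1/(-1139756617/51628) = -51628/1139756617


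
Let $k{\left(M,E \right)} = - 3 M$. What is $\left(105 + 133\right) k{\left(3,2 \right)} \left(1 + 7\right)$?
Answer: $-17136$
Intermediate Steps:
$\left(105 + 133\right) k{\left(3,2 \right)} \left(1 + 7\right) = \left(105 + 133\right) \left(-3\right) 3 \left(1 + 7\right) = 238 \left(\left(-9\right) 8\right) = 238 \left(-72\right) = -17136$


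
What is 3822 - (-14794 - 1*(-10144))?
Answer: 8472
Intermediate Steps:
3822 - (-14794 - 1*(-10144)) = 3822 - (-14794 + 10144) = 3822 - 1*(-4650) = 3822 + 4650 = 8472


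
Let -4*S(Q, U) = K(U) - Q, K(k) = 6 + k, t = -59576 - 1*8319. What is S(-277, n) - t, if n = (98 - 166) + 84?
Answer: 271281/4 ≈ 67820.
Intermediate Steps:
t = -67895 (t = -59576 - 8319 = -67895)
n = 16 (n = -68 + 84 = 16)
S(Q, U) = -3/2 - U/4 + Q/4 (S(Q, U) = -((6 + U) - Q)/4 = -(6 + U - Q)/4 = -3/2 - U/4 + Q/4)
S(-277, n) - t = (-3/2 - ¼*16 + (¼)*(-277)) - 1*(-67895) = (-3/2 - 4 - 277/4) + 67895 = -299/4 + 67895 = 271281/4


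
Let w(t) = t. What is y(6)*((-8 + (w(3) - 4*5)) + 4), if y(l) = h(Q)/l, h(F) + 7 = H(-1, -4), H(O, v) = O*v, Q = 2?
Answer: 21/2 ≈ 10.500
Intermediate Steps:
h(F) = -3 (h(F) = -7 - 1*(-4) = -7 + 4 = -3)
y(l) = -3/l
y(6)*((-8 + (w(3) - 4*5)) + 4) = (-3/6)*((-8 + (3 - 4*5)) + 4) = (-3*⅙)*((-8 + (3 - 20)) + 4) = -((-8 - 17) + 4)/2 = -(-25 + 4)/2 = -½*(-21) = 21/2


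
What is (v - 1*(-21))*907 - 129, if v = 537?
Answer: 505977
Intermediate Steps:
(v - 1*(-21))*907 - 129 = (537 - 1*(-21))*907 - 129 = (537 + 21)*907 - 129 = 558*907 - 129 = 506106 - 129 = 505977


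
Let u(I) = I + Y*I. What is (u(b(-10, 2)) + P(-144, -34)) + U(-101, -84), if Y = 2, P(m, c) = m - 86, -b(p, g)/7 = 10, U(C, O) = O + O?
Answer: -608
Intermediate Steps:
U(C, O) = 2*O
b(p, g) = -70 (b(p, g) = -7*10 = -70)
P(m, c) = -86 + m
u(I) = 3*I (u(I) = I + 2*I = 3*I)
(u(b(-10, 2)) + P(-144, -34)) + U(-101, -84) = (3*(-70) + (-86 - 144)) + 2*(-84) = (-210 - 230) - 168 = -440 - 168 = -608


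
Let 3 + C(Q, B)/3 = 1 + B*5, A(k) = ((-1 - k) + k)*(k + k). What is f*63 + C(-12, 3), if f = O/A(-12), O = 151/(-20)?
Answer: 3069/160 ≈ 19.181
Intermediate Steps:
O = -151/20 (O = 151*(-1/20) = -151/20 ≈ -7.5500)
A(k) = -2*k
f = -151/480 (f = -151/(20*((-2*(-12)))) = -151/20/24 = -151/20*1/24 = -151/480 ≈ -0.31458)
C(Q, B) = -6 + 15*B (C(Q, B) = -9 + 3*(1 + B*5) = -9 + 3*(1 + 5*B) = -9 + (3 + 15*B) = -6 + 15*B)
f*63 + C(-12, 3) = -151/480*63 + (-6 + 15*3) = -3171/160 + (-6 + 45) = -3171/160 + 39 = 3069/160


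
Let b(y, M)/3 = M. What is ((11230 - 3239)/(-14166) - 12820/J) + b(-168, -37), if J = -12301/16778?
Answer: 3027580327843/174255966 ≈ 17374.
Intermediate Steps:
b(y, M) = 3*M
J = -12301/16778 (J = -12301*1/16778 = -12301/16778 ≈ -0.73316)
((11230 - 3239)/(-14166) - 12820/J) + b(-168, -37) = ((11230 - 3239)/(-14166) - 12820/(-12301/16778)) + 3*(-37) = (7991*(-1/14166) - 12820*(-16778/12301)) - 111 = (-7991/14166 + 215093960/12301) - 111 = 3046922740069/174255966 - 111 = 3027580327843/174255966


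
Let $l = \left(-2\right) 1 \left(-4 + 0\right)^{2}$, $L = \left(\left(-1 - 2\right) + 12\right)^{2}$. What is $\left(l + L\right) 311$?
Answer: $15239$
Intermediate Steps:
$L = 81$ ($L = \left(-3 + 12\right)^{2} = 9^{2} = 81$)
$l = -32$ ($l = - 2 \left(-4\right)^{2} = \left(-2\right) 16 = -32$)
$\left(l + L\right) 311 = \left(-32 + 81\right) 311 = 49 \cdot 311 = 15239$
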